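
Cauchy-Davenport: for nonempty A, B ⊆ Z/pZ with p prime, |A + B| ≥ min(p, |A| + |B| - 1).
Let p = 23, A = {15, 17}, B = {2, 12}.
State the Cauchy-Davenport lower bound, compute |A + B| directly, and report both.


Cauchy-Davenport: |A + B| ≥ min(p, |A| + |B| - 1) for A, B nonempty in Z/pZ.
|A| = 2, |B| = 2, p = 23.
CD lower bound = min(23, 2 + 2 - 1) = min(23, 3) = 3.
Compute A + B mod 23 directly:
a = 15: 15+2=17, 15+12=4
a = 17: 17+2=19, 17+12=6
A + B = {4, 6, 17, 19}, so |A + B| = 4.
Verify: 4 ≥ 3? Yes ✓.

CD lower bound = 3, actual |A + B| = 4.


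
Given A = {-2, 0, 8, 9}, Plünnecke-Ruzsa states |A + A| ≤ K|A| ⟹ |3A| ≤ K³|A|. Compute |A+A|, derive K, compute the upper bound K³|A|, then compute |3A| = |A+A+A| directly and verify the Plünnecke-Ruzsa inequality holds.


|A| = 4.
Step 1: Compute A + A by enumerating all 16 pairs.
A + A = {-4, -2, 0, 6, 7, 8, 9, 16, 17, 18}, so |A + A| = 10.
Step 2: Doubling constant K = |A + A|/|A| = 10/4 = 10/4 ≈ 2.5000.
Step 3: Plünnecke-Ruzsa gives |3A| ≤ K³·|A| = (2.5000)³ · 4 ≈ 62.5000.
Step 4: Compute 3A = A + A + A directly by enumerating all triples (a,b,c) ∈ A³; |3A| = 19.
Step 5: Check 19 ≤ 62.5000? Yes ✓.

K = 10/4, Plünnecke-Ruzsa bound K³|A| ≈ 62.5000, |3A| = 19, inequality holds.


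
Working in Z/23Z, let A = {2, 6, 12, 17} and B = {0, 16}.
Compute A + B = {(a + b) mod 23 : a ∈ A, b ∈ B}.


Work in Z/23Z: reduce every sum a + b modulo 23.
Enumerate all 8 pairs:
a = 2: 2+0=2, 2+16=18
a = 6: 6+0=6, 6+16=22
a = 12: 12+0=12, 12+16=5
a = 17: 17+0=17, 17+16=10
Distinct residues collected: {2, 5, 6, 10, 12, 17, 18, 22}
|A + B| = 8 (out of 23 total residues).

A + B = {2, 5, 6, 10, 12, 17, 18, 22}


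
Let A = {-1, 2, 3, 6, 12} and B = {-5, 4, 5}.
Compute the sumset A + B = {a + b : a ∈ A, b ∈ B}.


A + B = {a + b : a ∈ A, b ∈ B}.
Enumerate all |A|·|B| = 5·3 = 15 pairs (a, b) and collect distinct sums.
a = -1: -1+-5=-6, -1+4=3, -1+5=4
a = 2: 2+-5=-3, 2+4=6, 2+5=7
a = 3: 3+-5=-2, 3+4=7, 3+5=8
a = 6: 6+-5=1, 6+4=10, 6+5=11
a = 12: 12+-5=7, 12+4=16, 12+5=17
Collecting distinct sums: A + B = {-6, -3, -2, 1, 3, 4, 6, 7, 8, 10, 11, 16, 17}
|A + B| = 13

A + B = {-6, -3, -2, 1, 3, 4, 6, 7, 8, 10, 11, 16, 17}


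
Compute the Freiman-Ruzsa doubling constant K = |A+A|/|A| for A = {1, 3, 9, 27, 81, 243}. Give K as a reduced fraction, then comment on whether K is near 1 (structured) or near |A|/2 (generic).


|A| = 6.
Compute A + A by enumerating all 36 pairs.
A + A = {2, 4, 6, 10, 12, 18, 28, 30, 36, 54, 82, 84, 90, 108, 162, 244, 246, 252, 270, 324, 486}, so |A + A| = 21.
K = |A + A| / |A| = 21/6 = 7/2 ≈ 3.5000.
Reference: AP of size 6 gives K = 11/6 ≈ 1.8333; a fully generic set of size 6 gives K ≈ 3.5000.

|A| = 6, |A + A| = 21, K = 21/6 = 7/2.


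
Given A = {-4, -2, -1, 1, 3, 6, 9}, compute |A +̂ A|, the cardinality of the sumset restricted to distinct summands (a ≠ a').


Restricted sumset: A +̂ A = {a + a' : a ∈ A, a' ∈ A, a ≠ a'}.
Equivalently, take A + A and drop any sum 2a that is achievable ONLY as a + a for a ∈ A (i.e. sums representable only with equal summands).
Enumerate pairs (a, a') with a < a' (symmetric, so each unordered pair gives one sum; this covers all a ≠ a'):
  -4 + -2 = -6
  -4 + -1 = -5
  -4 + 1 = -3
  -4 + 3 = -1
  -4 + 6 = 2
  -4 + 9 = 5
  -2 + -1 = -3
  -2 + 1 = -1
  -2 + 3 = 1
  -2 + 6 = 4
  -2 + 9 = 7
  -1 + 1 = 0
  -1 + 3 = 2
  -1 + 6 = 5
  -1 + 9 = 8
  1 + 3 = 4
  1 + 6 = 7
  1 + 9 = 10
  3 + 6 = 9
  3 + 9 = 12
  6 + 9 = 15
Collected distinct sums: {-6, -5, -3, -1, 0, 1, 2, 4, 5, 7, 8, 9, 10, 12, 15}
|A +̂ A| = 15
(Reference bound: |A +̂ A| ≥ 2|A| - 3 for |A| ≥ 2, with |A| = 7 giving ≥ 11.)

|A +̂ A| = 15


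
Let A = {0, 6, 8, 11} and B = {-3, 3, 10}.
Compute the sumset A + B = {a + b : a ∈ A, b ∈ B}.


A + B = {a + b : a ∈ A, b ∈ B}.
Enumerate all |A|·|B| = 4·3 = 12 pairs (a, b) and collect distinct sums.
a = 0: 0+-3=-3, 0+3=3, 0+10=10
a = 6: 6+-3=3, 6+3=9, 6+10=16
a = 8: 8+-3=5, 8+3=11, 8+10=18
a = 11: 11+-3=8, 11+3=14, 11+10=21
Collecting distinct sums: A + B = {-3, 3, 5, 8, 9, 10, 11, 14, 16, 18, 21}
|A + B| = 11

A + B = {-3, 3, 5, 8, 9, 10, 11, 14, 16, 18, 21}


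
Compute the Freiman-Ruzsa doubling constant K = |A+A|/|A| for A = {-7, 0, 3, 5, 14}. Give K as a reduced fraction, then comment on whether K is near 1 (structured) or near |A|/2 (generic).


|A| = 5.
Compute A + A by enumerating all 25 pairs.
A + A = {-14, -7, -4, -2, 0, 3, 5, 6, 7, 8, 10, 14, 17, 19, 28}, so |A + A| = 15.
K = |A + A| / |A| = 15/5 = 3/1 ≈ 3.0000.
Reference: AP of size 5 gives K = 9/5 ≈ 1.8000; a fully generic set of size 5 gives K ≈ 3.0000.

|A| = 5, |A + A| = 15, K = 15/5 = 3/1.


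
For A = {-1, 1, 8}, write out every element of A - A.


A - A = {a - a' : a, a' ∈ A}.
Compute a - a' for each ordered pair (a, a'):
a = -1: -1--1=0, -1-1=-2, -1-8=-9
a = 1: 1--1=2, 1-1=0, 1-8=-7
a = 8: 8--1=9, 8-1=7, 8-8=0
Collecting distinct values (and noting 0 appears from a-a):
A - A = {-9, -7, -2, 0, 2, 7, 9}
|A - A| = 7

A - A = {-9, -7, -2, 0, 2, 7, 9}


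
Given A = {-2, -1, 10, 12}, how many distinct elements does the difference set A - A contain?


A - A = {a - a' : a, a' ∈ A}; |A| = 4.
Bounds: 2|A|-1 ≤ |A - A| ≤ |A|² - |A| + 1, i.e. 7 ≤ |A - A| ≤ 13.
Note: 0 ∈ A - A always (from a - a). The set is symmetric: if d ∈ A - A then -d ∈ A - A.
Enumerate nonzero differences d = a - a' with a > a' (then include -d):
Positive differences: {1, 2, 11, 12, 13, 14}
Full difference set: {0} ∪ (positive diffs) ∪ (negative diffs).
|A - A| = 1 + 2·6 = 13 (matches direct enumeration: 13).

|A - A| = 13


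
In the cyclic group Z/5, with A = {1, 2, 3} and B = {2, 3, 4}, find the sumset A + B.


Work in Z/5Z: reduce every sum a + b modulo 5.
Enumerate all 9 pairs:
a = 1: 1+2=3, 1+3=4, 1+4=0
a = 2: 2+2=4, 2+3=0, 2+4=1
a = 3: 3+2=0, 3+3=1, 3+4=2
Distinct residues collected: {0, 1, 2, 3, 4}
|A + B| = 5 (out of 5 total residues).

A + B = {0, 1, 2, 3, 4}


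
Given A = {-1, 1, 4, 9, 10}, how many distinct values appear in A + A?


A + A = {a + a' : a, a' ∈ A}; |A| = 5.
General bounds: 2|A| - 1 ≤ |A + A| ≤ |A|(|A|+1)/2, i.e. 9 ≤ |A + A| ≤ 15.
Lower bound 2|A|-1 is attained iff A is an arithmetic progression.
Enumerate sums a + a' for a ≤ a' (symmetric, so this suffices):
a = -1: -1+-1=-2, -1+1=0, -1+4=3, -1+9=8, -1+10=9
a = 1: 1+1=2, 1+4=5, 1+9=10, 1+10=11
a = 4: 4+4=8, 4+9=13, 4+10=14
a = 9: 9+9=18, 9+10=19
a = 10: 10+10=20
Distinct sums: {-2, 0, 2, 3, 5, 8, 9, 10, 11, 13, 14, 18, 19, 20}
|A + A| = 14

|A + A| = 14


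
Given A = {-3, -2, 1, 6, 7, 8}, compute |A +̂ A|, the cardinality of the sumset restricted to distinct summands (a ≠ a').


Restricted sumset: A +̂ A = {a + a' : a ∈ A, a' ∈ A, a ≠ a'}.
Equivalently, take A + A and drop any sum 2a that is achievable ONLY as a + a for a ∈ A (i.e. sums representable only with equal summands).
Enumerate pairs (a, a') with a < a' (symmetric, so each unordered pair gives one sum; this covers all a ≠ a'):
  -3 + -2 = -5
  -3 + 1 = -2
  -3 + 6 = 3
  -3 + 7 = 4
  -3 + 8 = 5
  -2 + 1 = -1
  -2 + 6 = 4
  -2 + 7 = 5
  -2 + 8 = 6
  1 + 6 = 7
  1 + 7 = 8
  1 + 8 = 9
  6 + 7 = 13
  6 + 8 = 14
  7 + 8 = 15
Collected distinct sums: {-5, -2, -1, 3, 4, 5, 6, 7, 8, 9, 13, 14, 15}
|A +̂ A| = 13
(Reference bound: |A +̂ A| ≥ 2|A| - 3 for |A| ≥ 2, with |A| = 6 giving ≥ 9.)

|A +̂ A| = 13


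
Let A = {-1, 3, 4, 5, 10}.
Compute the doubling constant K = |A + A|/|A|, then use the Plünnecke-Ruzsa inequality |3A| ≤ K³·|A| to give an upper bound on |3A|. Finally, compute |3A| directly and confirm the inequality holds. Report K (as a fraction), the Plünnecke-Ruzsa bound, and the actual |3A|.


|A| = 5.
Step 1: Compute A + A by enumerating all 25 pairs.
A + A = {-2, 2, 3, 4, 6, 7, 8, 9, 10, 13, 14, 15, 20}, so |A + A| = 13.
Step 2: Doubling constant K = |A + A|/|A| = 13/5 = 13/5 ≈ 2.6000.
Step 3: Plünnecke-Ruzsa gives |3A| ≤ K³·|A| = (2.6000)³ · 5 ≈ 87.8800.
Step 4: Compute 3A = A + A + A directly by enumerating all triples (a,b,c) ∈ A³; |3A| = 24.
Step 5: Check 24 ≤ 87.8800? Yes ✓.

K = 13/5, Plünnecke-Ruzsa bound K³|A| ≈ 87.8800, |3A| = 24, inequality holds.


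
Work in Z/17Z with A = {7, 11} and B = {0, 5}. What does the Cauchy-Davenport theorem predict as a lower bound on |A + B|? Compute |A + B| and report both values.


Cauchy-Davenport: |A + B| ≥ min(p, |A| + |B| - 1) for A, B nonempty in Z/pZ.
|A| = 2, |B| = 2, p = 17.
CD lower bound = min(17, 2 + 2 - 1) = min(17, 3) = 3.
Compute A + B mod 17 directly:
a = 7: 7+0=7, 7+5=12
a = 11: 11+0=11, 11+5=16
A + B = {7, 11, 12, 16}, so |A + B| = 4.
Verify: 4 ≥ 3? Yes ✓.

CD lower bound = 3, actual |A + B| = 4.


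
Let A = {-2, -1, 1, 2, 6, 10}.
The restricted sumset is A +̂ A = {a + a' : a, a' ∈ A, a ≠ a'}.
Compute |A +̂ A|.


Restricted sumset: A +̂ A = {a + a' : a ∈ A, a' ∈ A, a ≠ a'}.
Equivalently, take A + A and drop any sum 2a that is achievable ONLY as a + a for a ∈ A (i.e. sums representable only with equal summands).
Enumerate pairs (a, a') with a < a' (symmetric, so each unordered pair gives one sum; this covers all a ≠ a'):
  -2 + -1 = -3
  -2 + 1 = -1
  -2 + 2 = 0
  -2 + 6 = 4
  -2 + 10 = 8
  -1 + 1 = 0
  -1 + 2 = 1
  -1 + 6 = 5
  -1 + 10 = 9
  1 + 2 = 3
  1 + 6 = 7
  1 + 10 = 11
  2 + 6 = 8
  2 + 10 = 12
  6 + 10 = 16
Collected distinct sums: {-3, -1, 0, 1, 3, 4, 5, 7, 8, 9, 11, 12, 16}
|A +̂ A| = 13
(Reference bound: |A +̂ A| ≥ 2|A| - 3 for |A| ≥ 2, with |A| = 6 giving ≥ 9.)

|A +̂ A| = 13


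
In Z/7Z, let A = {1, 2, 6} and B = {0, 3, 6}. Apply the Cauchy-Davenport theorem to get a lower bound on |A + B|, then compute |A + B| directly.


Cauchy-Davenport: |A + B| ≥ min(p, |A| + |B| - 1) for A, B nonempty in Z/pZ.
|A| = 3, |B| = 3, p = 7.
CD lower bound = min(7, 3 + 3 - 1) = min(7, 5) = 5.
Compute A + B mod 7 directly:
a = 1: 1+0=1, 1+3=4, 1+6=0
a = 2: 2+0=2, 2+3=5, 2+6=1
a = 6: 6+0=6, 6+3=2, 6+6=5
A + B = {0, 1, 2, 4, 5, 6}, so |A + B| = 6.
Verify: 6 ≥ 5? Yes ✓.

CD lower bound = 5, actual |A + B| = 6.


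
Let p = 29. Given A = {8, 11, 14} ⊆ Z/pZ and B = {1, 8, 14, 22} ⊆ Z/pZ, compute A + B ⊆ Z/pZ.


Work in Z/29Z: reduce every sum a + b modulo 29.
Enumerate all 12 pairs:
a = 8: 8+1=9, 8+8=16, 8+14=22, 8+22=1
a = 11: 11+1=12, 11+8=19, 11+14=25, 11+22=4
a = 14: 14+1=15, 14+8=22, 14+14=28, 14+22=7
Distinct residues collected: {1, 4, 7, 9, 12, 15, 16, 19, 22, 25, 28}
|A + B| = 11 (out of 29 total residues).

A + B = {1, 4, 7, 9, 12, 15, 16, 19, 22, 25, 28}


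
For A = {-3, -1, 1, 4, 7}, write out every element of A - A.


A - A = {a - a' : a, a' ∈ A}.
Compute a - a' for each ordered pair (a, a'):
a = -3: -3--3=0, -3--1=-2, -3-1=-4, -3-4=-7, -3-7=-10
a = -1: -1--3=2, -1--1=0, -1-1=-2, -1-4=-5, -1-7=-8
a = 1: 1--3=4, 1--1=2, 1-1=0, 1-4=-3, 1-7=-6
a = 4: 4--3=7, 4--1=5, 4-1=3, 4-4=0, 4-7=-3
a = 7: 7--3=10, 7--1=8, 7-1=6, 7-4=3, 7-7=0
Collecting distinct values (and noting 0 appears from a-a):
A - A = {-10, -8, -7, -6, -5, -4, -3, -2, 0, 2, 3, 4, 5, 6, 7, 8, 10}
|A - A| = 17

A - A = {-10, -8, -7, -6, -5, -4, -3, -2, 0, 2, 3, 4, 5, 6, 7, 8, 10}


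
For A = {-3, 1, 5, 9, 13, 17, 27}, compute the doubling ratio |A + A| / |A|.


|A| = 7.
Compute A + A by enumerating all 49 pairs.
A + A = {-6, -2, 2, 6, 10, 14, 18, 22, 24, 26, 28, 30, 32, 34, 36, 40, 44, 54}, so |A + A| = 18.
K = |A + A| / |A| = 18/7 (already in lowest terms) ≈ 2.5714.
Reference: AP of size 7 gives K = 13/7 ≈ 1.8571; a fully generic set of size 7 gives K ≈ 4.0000.

|A| = 7, |A + A| = 18, K = 18/7.


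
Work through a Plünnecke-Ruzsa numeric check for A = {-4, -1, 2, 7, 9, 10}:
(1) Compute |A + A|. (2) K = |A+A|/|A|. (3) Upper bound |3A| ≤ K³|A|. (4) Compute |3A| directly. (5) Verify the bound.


|A| = 6.
Step 1: Compute A + A by enumerating all 36 pairs.
A + A = {-8, -5, -2, 1, 3, 4, 5, 6, 8, 9, 11, 12, 14, 16, 17, 18, 19, 20}, so |A + A| = 18.
Step 2: Doubling constant K = |A + A|/|A| = 18/6 = 18/6 ≈ 3.0000.
Step 3: Plünnecke-Ruzsa gives |3A| ≤ K³·|A| = (3.0000)³ · 6 ≈ 162.0000.
Step 4: Compute 3A = A + A + A directly by enumerating all triples (a,b,c) ∈ A³; |3A| = 35.
Step 5: Check 35 ≤ 162.0000? Yes ✓.

K = 18/6, Plünnecke-Ruzsa bound K³|A| ≈ 162.0000, |3A| = 35, inequality holds.


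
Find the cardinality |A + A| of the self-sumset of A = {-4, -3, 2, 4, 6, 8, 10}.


A + A = {a + a' : a, a' ∈ A}; |A| = 7.
General bounds: 2|A| - 1 ≤ |A + A| ≤ |A|(|A|+1)/2, i.e. 13 ≤ |A + A| ≤ 28.
Lower bound 2|A|-1 is attained iff A is an arithmetic progression.
Enumerate sums a + a' for a ≤ a' (symmetric, so this suffices):
a = -4: -4+-4=-8, -4+-3=-7, -4+2=-2, -4+4=0, -4+6=2, -4+8=4, -4+10=6
a = -3: -3+-3=-6, -3+2=-1, -3+4=1, -3+6=3, -3+8=5, -3+10=7
a = 2: 2+2=4, 2+4=6, 2+6=8, 2+8=10, 2+10=12
a = 4: 4+4=8, 4+6=10, 4+8=12, 4+10=14
a = 6: 6+6=12, 6+8=14, 6+10=16
a = 8: 8+8=16, 8+10=18
a = 10: 10+10=20
Distinct sums: {-8, -7, -6, -2, -1, 0, 1, 2, 3, 4, 5, 6, 7, 8, 10, 12, 14, 16, 18, 20}
|A + A| = 20

|A + A| = 20


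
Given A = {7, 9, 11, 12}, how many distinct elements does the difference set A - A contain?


A - A = {a - a' : a, a' ∈ A}; |A| = 4.
Bounds: 2|A|-1 ≤ |A - A| ≤ |A|² - |A| + 1, i.e. 7 ≤ |A - A| ≤ 13.
Note: 0 ∈ A - A always (from a - a). The set is symmetric: if d ∈ A - A then -d ∈ A - A.
Enumerate nonzero differences d = a - a' with a > a' (then include -d):
Positive differences: {1, 2, 3, 4, 5}
Full difference set: {0} ∪ (positive diffs) ∪ (negative diffs).
|A - A| = 1 + 2·5 = 11 (matches direct enumeration: 11).

|A - A| = 11


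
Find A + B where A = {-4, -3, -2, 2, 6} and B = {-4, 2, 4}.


A + B = {a + b : a ∈ A, b ∈ B}.
Enumerate all |A|·|B| = 5·3 = 15 pairs (a, b) and collect distinct sums.
a = -4: -4+-4=-8, -4+2=-2, -4+4=0
a = -3: -3+-4=-7, -3+2=-1, -3+4=1
a = -2: -2+-4=-6, -2+2=0, -2+4=2
a = 2: 2+-4=-2, 2+2=4, 2+4=6
a = 6: 6+-4=2, 6+2=8, 6+4=10
Collecting distinct sums: A + B = {-8, -7, -6, -2, -1, 0, 1, 2, 4, 6, 8, 10}
|A + B| = 12

A + B = {-8, -7, -6, -2, -1, 0, 1, 2, 4, 6, 8, 10}


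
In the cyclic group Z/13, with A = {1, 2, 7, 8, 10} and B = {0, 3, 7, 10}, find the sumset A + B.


Work in Z/13Z: reduce every sum a + b modulo 13.
Enumerate all 20 pairs:
a = 1: 1+0=1, 1+3=4, 1+7=8, 1+10=11
a = 2: 2+0=2, 2+3=5, 2+7=9, 2+10=12
a = 7: 7+0=7, 7+3=10, 7+7=1, 7+10=4
a = 8: 8+0=8, 8+3=11, 8+7=2, 8+10=5
a = 10: 10+0=10, 10+3=0, 10+7=4, 10+10=7
Distinct residues collected: {0, 1, 2, 4, 5, 7, 8, 9, 10, 11, 12}
|A + B| = 11 (out of 13 total residues).

A + B = {0, 1, 2, 4, 5, 7, 8, 9, 10, 11, 12}


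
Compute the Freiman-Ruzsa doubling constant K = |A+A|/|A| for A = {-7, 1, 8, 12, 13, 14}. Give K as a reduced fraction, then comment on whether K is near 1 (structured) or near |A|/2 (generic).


|A| = 6.
Compute A + A by enumerating all 36 pairs.
A + A = {-14, -6, 1, 2, 5, 6, 7, 9, 13, 14, 15, 16, 20, 21, 22, 24, 25, 26, 27, 28}, so |A + A| = 20.
K = |A + A| / |A| = 20/6 = 10/3 ≈ 3.3333.
Reference: AP of size 6 gives K = 11/6 ≈ 1.8333; a fully generic set of size 6 gives K ≈ 3.5000.

|A| = 6, |A + A| = 20, K = 20/6 = 10/3.


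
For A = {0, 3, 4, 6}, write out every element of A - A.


A - A = {a - a' : a, a' ∈ A}.
Compute a - a' for each ordered pair (a, a'):
a = 0: 0-0=0, 0-3=-3, 0-4=-4, 0-6=-6
a = 3: 3-0=3, 3-3=0, 3-4=-1, 3-6=-3
a = 4: 4-0=4, 4-3=1, 4-4=0, 4-6=-2
a = 6: 6-0=6, 6-3=3, 6-4=2, 6-6=0
Collecting distinct values (and noting 0 appears from a-a):
A - A = {-6, -4, -3, -2, -1, 0, 1, 2, 3, 4, 6}
|A - A| = 11

A - A = {-6, -4, -3, -2, -1, 0, 1, 2, 3, 4, 6}


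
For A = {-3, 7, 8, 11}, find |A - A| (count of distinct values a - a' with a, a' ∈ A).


A - A = {a - a' : a, a' ∈ A}; |A| = 4.
Bounds: 2|A|-1 ≤ |A - A| ≤ |A|² - |A| + 1, i.e. 7 ≤ |A - A| ≤ 13.
Note: 0 ∈ A - A always (from a - a). The set is symmetric: if d ∈ A - A then -d ∈ A - A.
Enumerate nonzero differences d = a - a' with a > a' (then include -d):
Positive differences: {1, 3, 4, 10, 11, 14}
Full difference set: {0} ∪ (positive diffs) ∪ (negative diffs).
|A - A| = 1 + 2·6 = 13 (matches direct enumeration: 13).

|A - A| = 13


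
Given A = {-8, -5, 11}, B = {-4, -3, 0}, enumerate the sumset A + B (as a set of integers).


A + B = {a + b : a ∈ A, b ∈ B}.
Enumerate all |A|·|B| = 3·3 = 9 pairs (a, b) and collect distinct sums.
a = -8: -8+-4=-12, -8+-3=-11, -8+0=-8
a = -5: -5+-4=-9, -5+-3=-8, -5+0=-5
a = 11: 11+-4=7, 11+-3=8, 11+0=11
Collecting distinct sums: A + B = {-12, -11, -9, -8, -5, 7, 8, 11}
|A + B| = 8

A + B = {-12, -11, -9, -8, -5, 7, 8, 11}


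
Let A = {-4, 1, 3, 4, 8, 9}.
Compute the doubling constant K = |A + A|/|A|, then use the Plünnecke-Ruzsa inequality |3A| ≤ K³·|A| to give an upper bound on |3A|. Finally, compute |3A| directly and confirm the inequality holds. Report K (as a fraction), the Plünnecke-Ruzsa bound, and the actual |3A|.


|A| = 6.
Step 1: Compute A + A by enumerating all 36 pairs.
A + A = {-8, -3, -1, 0, 2, 4, 5, 6, 7, 8, 9, 10, 11, 12, 13, 16, 17, 18}, so |A + A| = 18.
Step 2: Doubling constant K = |A + A|/|A| = 18/6 = 18/6 ≈ 3.0000.
Step 3: Plünnecke-Ruzsa gives |3A| ≤ K³·|A| = (3.0000)³ · 6 ≈ 162.0000.
Step 4: Compute 3A = A + A + A directly by enumerating all triples (a,b,c) ∈ A³; |3A| = 32.
Step 5: Check 32 ≤ 162.0000? Yes ✓.

K = 18/6, Plünnecke-Ruzsa bound K³|A| ≈ 162.0000, |3A| = 32, inequality holds.


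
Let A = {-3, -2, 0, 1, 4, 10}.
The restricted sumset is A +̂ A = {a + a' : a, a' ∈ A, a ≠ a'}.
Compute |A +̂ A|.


Restricted sumset: A +̂ A = {a + a' : a ∈ A, a' ∈ A, a ≠ a'}.
Equivalently, take A + A and drop any sum 2a that is achievable ONLY as a + a for a ∈ A (i.e. sums representable only with equal summands).
Enumerate pairs (a, a') with a < a' (symmetric, so each unordered pair gives one sum; this covers all a ≠ a'):
  -3 + -2 = -5
  -3 + 0 = -3
  -3 + 1 = -2
  -3 + 4 = 1
  -3 + 10 = 7
  -2 + 0 = -2
  -2 + 1 = -1
  -2 + 4 = 2
  -2 + 10 = 8
  0 + 1 = 1
  0 + 4 = 4
  0 + 10 = 10
  1 + 4 = 5
  1 + 10 = 11
  4 + 10 = 14
Collected distinct sums: {-5, -3, -2, -1, 1, 2, 4, 5, 7, 8, 10, 11, 14}
|A +̂ A| = 13
(Reference bound: |A +̂ A| ≥ 2|A| - 3 for |A| ≥ 2, with |A| = 6 giving ≥ 9.)

|A +̂ A| = 13


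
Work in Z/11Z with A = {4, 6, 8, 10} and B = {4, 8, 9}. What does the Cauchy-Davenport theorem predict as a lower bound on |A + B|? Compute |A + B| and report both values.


Cauchy-Davenport: |A + B| ≥ min(p, |A| + |B| - 1) for A, B nonempty in Z/pZ.
|A| = 4, |B| = 3, p = 11.
CD lower bound = min(11, 4 + 3 - 1) = min(11, 6) = 6.
Compute A + B mod 11 directly:
a = 4: 4+4=8, 4+8=1, 4+9=2
a = 6: 6+4=10, 6+8=3, 6+9=4
a = 8: 8+4=1, 8+8=5, 8+9=6
a = 10: 10+4=3, 10+8=7, 10+9=8
A + B = {1, 2, 3, 4, 5, 6, 7, 8, 10}, so |A + B| = 9.
Verify: 9 ≥ 6? Yes ✓.

CD lower bound = 6, actual |A + B| = 9.


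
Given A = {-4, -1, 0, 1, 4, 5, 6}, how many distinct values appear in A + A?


A + A = {a + a' : a, a' ∈ A}; |A| = 7.
General bounds: 2|A| - 1 ≤ |A + A| ≤ |A|(|A|+1)/2, i.e. 13 ≤ |A + A| ≤ 28.
Lower bound 2|A|-1 is attained iff A is an arithmetic progression.
Enumerate sums a + a' for a ≤ a' (symmetric, so this suffices):
a = -4: -4+-4=-8, -4+-1=-5, -4+0=-4, -4+1=-3, -4+4=0, -4+5=1, -4+6=2
a = -1: -1+-1=-2, -1+0=-1, -1+1=0, -1+4=3, -1+5=4, -1+6=5
a = 0: 0+0=0, 0+1=1, 0+4=4, 0+5=5, 0+6=6
a = 1: 1+1=2, 1+4=5, 1+5=6, 1+6=7
a = 4: 4+4=8, 4+5=9, 4+6=10
a = 5: 5+5=10, 5+6=11
a = 6: 6+6=12
Distinct sums: {-8, -5, -4, -3, -2, -1, 0, 1, 2, 3, 4, 5, 6, 7, 8, 9, 10, 11, 12}
|A + A| = 19

|A + A| = 19


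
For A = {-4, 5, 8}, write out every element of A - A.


A - A = {a - a' : a, a' ∈ A}.
Compute a - a' for each ordered pair (a, a'):
a = -4: -4--4=0, -4-5=-9, -4-8=-12
a = 5: 5--4=9, 5-5=0, 5-8=-3
a = 8: 8--4=12, 8-5=3, 8-8=0
Collecting distinct values (and noting 0 appears from a-a):
A - A = {-12, -9, -3, 0, 3, 9, 12}
|A - A| = 7

A - A = {-12, -9, -3, 0, 3, 9, 12}


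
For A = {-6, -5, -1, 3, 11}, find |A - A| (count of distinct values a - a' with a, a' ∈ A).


A - A = {a - a' : a, a' ∈ A}; |A| = 5.
Bounds: 2|A|-1 ≤ |A - A| ≤ |A|² - |A| + 1, i.e. 9 ≤ |A - A| ≤ 21.
Note: 0 ∈ A - A always (from a - a). The set is symmetric: if d ∈ A - A then -d ∈ A - A.
Enumerate nonzero differences d = a - a' with a > a' (then include -d):
Positive differences: {1, 4, 5, 8, 9, 12, 16, 17}
Full difference set: {0} ∪ (positive diffs) ∪ (negative diffs).
|A - A| = 1 + 2·8 = 17 (matches direct enumeration: 17).

|A - A| = 17


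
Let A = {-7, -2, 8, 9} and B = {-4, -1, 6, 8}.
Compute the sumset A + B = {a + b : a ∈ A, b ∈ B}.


A + B = {a + b : a ∈ A, b ∈ B}.
Enumerate all |A|·|B| = 4·4 = 16 pairs (a, b) and collect distinct sums.
a = -7: -7+-4=-11, -7+-1=-8, -7+6=-1, -7+8=1
a = -2: -2+-4=-6, -2+-1=-3, -2+6=4, -2+8=6
a = 8: 8+-4=4, 8+-1=7, 8+6=14, 8+8=16
a = 9: 9+-4=5, 9+-1=8, 9+6=15, 9+8=17
Collecting distinct sums: A + B = {-11, -8, -6, -3, -1, 1, 4, 5, 6, 7, 8, 14, 15, 16, 17}
|A + B| = 15

A + B = {-11, -8, -6, -3, -1, 1, 4, 5, 6, 7, 8, 14, 15, 16, 17}


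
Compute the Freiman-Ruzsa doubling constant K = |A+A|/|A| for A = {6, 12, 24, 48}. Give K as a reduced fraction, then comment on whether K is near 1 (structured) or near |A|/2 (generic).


|A| = 4.
Compute A + A by enumerating all 16 pairs.
A + A = {12, 18, 24, 30, 36, 48, 54, 60, 72, 96}, so |A + A| = 10.
K = |A + A| / |A| = 10/4 = 5/2 ≈ 2.5000.
Reference: AP of size 4 gives K = 7/4 ≈ 1.7500; a fully generic set of size 4 gives K ≈ 2.5000.

|A| = 4, |A + A| = 10, K = 10/4 = 5/2.


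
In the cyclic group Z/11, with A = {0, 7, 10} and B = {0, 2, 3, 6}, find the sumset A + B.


Work in Z/11Z: reduce every sum a + b modulo 11.
Enumerate all 12 pairs:
a = 0: 0+0=0, 0+2=2, 0+3=3, 0+6=6
a = 7: 7+0=7, 7+2=9, 7+3=10, 7+6=2
a = 10: 10+0=10, 10+2=1, 10+3=2, 10+6=5
Distinct residues collected: {0, 1, 2, 3, 5, 6, 7, 9, 10}
|A + B| = 9 (out of 11 total residues).

A + B = {0, 1, 2, 3, 5, 6, 7, 9, 10}


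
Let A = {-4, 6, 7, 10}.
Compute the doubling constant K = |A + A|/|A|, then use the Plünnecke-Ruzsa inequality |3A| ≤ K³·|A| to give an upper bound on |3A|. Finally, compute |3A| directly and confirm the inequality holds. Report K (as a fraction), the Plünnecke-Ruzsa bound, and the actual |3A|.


|A| = 4.
Step 1: Compute A + A by enumerating all 16 pairs.
A + A = {-8, 2, 3, 6, 12, 13, 14, 16, 17, 20}, so |A + A| = 10.
Step 2: Doubling constant K = |A + A|/|A| = 10/4 = 10/4 ≈ 2.5000.
Step 3: Plünnecke-Ruzsa gives |3A| ≤ K³·|A| = (2.5000)³ · 4 ≈ 62.5000.
Step 4: Compute 3A = A + A + A directly by enumerating all triples (a,b,c) ∈ A³; |3A| = 20.
Step 5: Check 20 ≤ 62.5000? Yes ✓.

K = 10/4, Plünnecke-Ruzsa bound K³|A| ≈ 62.5000, |3A| = 20, inequality holds.


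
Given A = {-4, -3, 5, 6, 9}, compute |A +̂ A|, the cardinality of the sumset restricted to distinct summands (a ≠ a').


Restricted sumset: A +̂ A = {a + a' : a ∈ A, a' ∈ A, a ≠ a'}.
Equivalently, take A + A and drop any sum 2a that is achievable ONLY as a + a for a ∈ A (i.e. sums representable only with equal summands).
Enumerate pairs (a, a') with a < a' (symmetric, so each unordered pair gives one sum; this covers all a ≠ a'):
  -4 + -3 = -7
  -4 + 5 = 1
  -4 + 6 = 2
  -4 + 9 = 5
  -3 + 5 = 2
  -3 + 6 = 3
  -3 + 9 = 6
  5 + 6 = 11
  5 + 9 = 14
  6 + 9 = 15
Collected distinct sums: {-7, 1, 2, 3, 5, 6, 11, 14, 15}
|A +̂ A| = 9
(Reference bound: |A +̂ A| ≥ 2|A| - 3 for |A| ≥ 2, with |A| = 5 giving ≥ 7.)

|A +̂ A| = 9


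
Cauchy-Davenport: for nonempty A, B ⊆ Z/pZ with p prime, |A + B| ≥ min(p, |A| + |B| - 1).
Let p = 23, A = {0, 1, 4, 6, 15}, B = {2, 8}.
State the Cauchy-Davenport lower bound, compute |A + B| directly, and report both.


Cauchy-Davenport: |A + B| ≥ min(p, |A| + |B| - 1) for A, B nonempty in Z/pZ.
|A| = 5, |B| = 2, p = 23.
CD lower bound = min(23, 5 + 2 - 1) = min(23, 6) = 6.
Compute A + B mod 23 directly:
a = 0: 0+2=2, 0+8=8
a = 1: 1+2=3, 1+8=9
a = 4: 4+2=6, 4+8=12
a = 6: 6+2=8, 6+8=14
a = 15: 15+2=17, 15+8=0
A + B = {0, 2, 3, 6, 8, 9, 12, 14, 17}, so |A + B| = 9.
Verify: 9 ≥ 6? Yes ✓.

CD lower bound = 6, actual |A + B| = 9.


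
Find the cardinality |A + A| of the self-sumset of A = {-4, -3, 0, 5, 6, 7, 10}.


A + A = {a + a' : a, a' ∈ A}; |A| = 7.
General bounds: 2|A| - 1 ≤ |A + A| ≤ |A|(|A|+1)/2, i.e. 13 ≤ |A + A| ≤ 28.
Lower bound 2|A|-1 is attained iff A is an arithmetic progression.
Enumerate sums a + a' for a ≤ a' (symmetric, so this suffices):
a = -4: -4+-4=-8, -4+-3=-7, -4+0=-4, -4+5=1, -4+6=2, -4+7=3, -4+10=6
a = -3: -3+-3=-6, -3+0=-3, -3+5=2, -3+6=3, -3+7=4, -3+10=7
a = 0: 0+0=0, 0+5=5, 0+6=6, 0+7=7, 0+10=10
a = 5: 5+5=10, 5+6=11, 5+7=12, 5+10=15
a = 6: 6+6=12, 6+7=13, 6+10=16
a = 7: 7+7=14, 7+10=17
a = 10: 10+10=20
Distinct sums: {-8, -7, -6, -4, -3, 0, 1, 2, 3, 4, 5, 6, 7, 10, 11, 12, 13, 14, 15, 16, 17, 20}
|A + A| = 22

|A + A| = 22


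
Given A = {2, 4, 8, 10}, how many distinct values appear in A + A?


A + A = {a + a' : a, a' ∈ A}; |A| = 4.
General bounds: 2|A| - 1 ≤ |A + A| ≤ |A|(|A|+1)/2, i.e. 7 ≤ |A + A| ≤ 10.
Lower bound 2|A|-1 is attained iff A is an arithmetic progression.
Enumerate sums a + a' for a ≤ a' (symmetric, so this suffices):
a = 2: 2+2=4, 2+4=6, 2+8=10, 2+10=12
a = 4: 4+4=8, 4+8=12, 4+10=14
a = 8: 8+8=16, 8+10=18
a = 10: 10+10=20
Distinct sums: {4, 6, 8, 10, 12, 14, 16, 18, 20}
|A + A| = 9

|A + A| = 9


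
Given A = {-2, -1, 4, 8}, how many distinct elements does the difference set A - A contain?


A - A = {a - a' : a, a' ∈ A}; |A| = 4.
Bounds: 2|A|-1 ≤ |A - A| ≤ |A|² - |A| + 1, i.e. 7 ≤ |A - A| ≤ 13.
Note: 0 ∈ A - A always (from a - a). The set is symmetric: if d ∈ A - A then -d ∈ A - A.
Enumerate nonzero differences d = a - a' with a > a' (then include -d):
Positive differences: {1, 4, 5, 6, 9, 10}
Full difference set: {0} ∪ (positive diffs) ∪ (negative diffs).
|A - A| = 1 + 2·6 = 13 (matches direct enumeration: 13).

|A - A| = 13


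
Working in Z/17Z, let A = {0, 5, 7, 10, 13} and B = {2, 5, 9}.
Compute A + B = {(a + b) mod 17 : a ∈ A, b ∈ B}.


Work in Z/17Z: reduce every sum a + b modulo 17.
Enumerate all 15 pairs:
a = 0: 0+2=2, 0+5=5, 0+9=9
a = 5: 5+2=7, 5+5=10, 5+9=14
a = 7: 7+2=9, 7+5=12, 7+9=16
a = 10: 10+2=12, 10+5=15, 10+9=2
a = 13: 13+2=15, 13+5=1, 13+9=5
Distinct residues collected: {1, 2, 5, 7, 9, 10, 12, 14, 15, 16}
|A + B| = 10 (out of 17 total residues).

A + B = {1, 2, 5, 7, 9, 10, 12, 14, 15, 16}


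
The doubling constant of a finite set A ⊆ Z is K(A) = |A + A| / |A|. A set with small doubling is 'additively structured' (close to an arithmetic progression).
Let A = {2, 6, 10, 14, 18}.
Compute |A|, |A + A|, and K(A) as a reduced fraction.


|A| = 5.
Compute A + A by enumerating all 25 pairs.
A + A = {4, 8, 12, 16, 20, 24, 28, 32, 36}, so |A + A| = 9.
K = |A + A| / |A| = 9/5 (already in lowest terms) ≈ 1.8000.
Reference: AP of size 5 gives K = 9/5 ≈ 1.8000; a fully generic set of size 5 gives K ≈ 3.0000.

|A| = 5, |A + A| = 9, K = 9/5.


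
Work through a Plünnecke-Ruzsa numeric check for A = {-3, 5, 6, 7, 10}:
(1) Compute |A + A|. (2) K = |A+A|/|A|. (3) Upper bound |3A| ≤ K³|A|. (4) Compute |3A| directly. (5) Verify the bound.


|A| = 5.
Step 1: Compute A + A by enumerating all 25 pairs.
A + A = {-6, 2, 3, 4, 7, 10, 11, 12, 13, 14, 15, 16, 17, 20}, so |A + A| = 14.
Step 2: Doubling constant K = |A + A|/|A| = 14/5 = 14/5 ≈ 2.8000.
Step 3: Plünnecke-Ruzsa gives |3A| ≤ K³·|A| = (2.8000)³ · 5 ≈ 109.7600.
Step 4: Compute 3A = A + A + A directly by enumerating all triples (a,b,c) ∈ A³; |3A| = 27.
Step 5: Check 27 ≤ 109.7600? Yes ✓.

K = 14/5, Plünnecke-Ruzsa bound K³|A| ≈ 109.7600, |3A| = 27, inequality holds.


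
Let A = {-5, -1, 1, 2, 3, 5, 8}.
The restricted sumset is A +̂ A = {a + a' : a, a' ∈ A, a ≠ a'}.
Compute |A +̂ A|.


Restricted sumset: A +̂ A = {a + a' : a ∈ A, a' ∈ A, a ≠ a'}.
Equivalently, take A + A and drop any sum 2a that is achievable ONLY as a + a for a ∈ A (i.e. sums representable only with equal summands).
Enumerate pairs (a, a') with a < a' (symmetric, so each unordered pair gives one sum; this covers all a ≠ a'):
  -5 + -1 = -6
  -5 + 1 = -4
  -5 + 2 = -3
  -5 + 3 = -2
  -5 + 5 = 0
  -5 + 8 = 3
  -1 + 1 = 0
  -1 + 2 = 1
  -1 + 3 = 2
  -1 + 5 = 4
  -1 + 8 = 7
  1 + 2 = 3
  1 + 3 = 4
  1 + 5 = 6
  1 + 8 = 9
  2 + 3 = 5
  2 + 5 = 7
  2 + 8 = 10
  3 + 5 = 8
  3 + 8 = 11
  5 + 8 = 13
Collected distinct sums: {-6, -4, -3, -2, 0, 1, 2, 3, 4, 5, 6, 7, 8, 9, 10, 11, 13}
|A +̂ A| = 17
(Reference bound: |A +̂ A| ≥ 2|A| - 3 for |A| ≥ 2, with |A| = 7 giving ≥ 11.)

|A +̂ A| = 17


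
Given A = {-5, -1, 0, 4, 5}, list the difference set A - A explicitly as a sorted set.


A - A = {a - a' : a, a' ∈ A}.
Compute a - a' for each ordered pair (a, a'):
a = -5: -5--5=0, -5--1=-4, -5-0=-5, -5-4=-9, -5-5=-10
a = -1: -1--5=4, -1--1=0, -1-0=-1, -1-4=-5, -1-5=-6
a = 0: 0--5=5, 0--1=1, 0-0=0, 0-4=-4, 0-5=-5
a = 4: 4--5=9, 4--1=5, 4-0=4, 4-4=0, 4-5=-1
a = 5: 5--5=10, 5--1=6, 5-0=5, 5-4=1, 5-5=0
Collecting distinct values (and noting 0 appears from a-a):
A - A = {-10, -9, -6, -5, -4, -1, 0, 1, 4, 5, 6, 9, 10}
|A - A| = 13

A - A = {-10, -9, -6, -5, -4, -1, 0, 1, 4, 5, 6, 9, 10}


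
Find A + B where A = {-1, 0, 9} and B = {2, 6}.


A + B = {a + b : a ∈ A, b ∈ B}.
Enumerate all |A|·|B| = 3·2 = 6 pairs (a, b) and collect distinct sums.
a = -1: -1+2=1, -1+6=5
a = 0: 0+2=2, 0+6=6
a = 9: 9+2=11, 9+6=15
Collecting distinct sums: A + B = {1, 2, 5, 6, 11, 15}
|A + B| = 6

A + B = {1, 2, 5, 6, 11, 15}


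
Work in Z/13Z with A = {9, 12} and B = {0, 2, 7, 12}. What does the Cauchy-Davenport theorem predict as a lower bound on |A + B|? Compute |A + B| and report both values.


Cauchy-Davenport: |A + B| ≥ min(p, |A| + |B| - 1) for A, B nonempty in Z/pZ.
|A| = 2, |B| = 4, p = 13.
CD lower bound = min(13, 2 + 4 - 1) = min(13, 5) = 5.
Compute A + B mod 13 directly:
a = 9: 9+0=9, 9+2=11, 9+7=3, 9+12=8
a = 12: 12+0=12, 12+2=1, 12+7=6, 12+12=11
A + B = {1, 3, 6, 8, 9, 11, 12}, so |A + B| = 7.
Verify: 7 ≥ 5? Yes ✓.

CD lower bound = 5, actual |A + B| = 7.


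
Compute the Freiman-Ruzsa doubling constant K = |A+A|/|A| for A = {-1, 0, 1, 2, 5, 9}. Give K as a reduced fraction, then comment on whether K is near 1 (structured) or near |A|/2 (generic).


|A| = 6.
Compute A + A by enumerating all 36 pairs.
A + A = {-2, -1, 0, 1, 2, 3, 4, 5, 6, 7, 8, 9, 10, 11, 14, 18}, so |A + A| = 16.
K = |A + A| / |A| = 16/6 = 8/3 ≈ 2.6667.
Reference: AP of size 6 gives K = 11/6 ≈ 1.8333; a fully generic set of size 6 gives K ≈ 3.5000.

|A| = 6, |A + A| = 16, K = 16/6 = 8/3.


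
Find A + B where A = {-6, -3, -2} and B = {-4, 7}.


A + B = {a + b : a ∈ A, b ∈ B}.
Enumerate all |A|·|B| = 3·2 = 6 pairs (a, b) and collect distinct sums.
a = -6: -6+-4=-10, -6+7=1
a = -3: -3+-4=-7, -3+7=4
a = -2: -2+-4=-6, -2+7=5
Collecting distinct sums: A + B = {-10, -7, -6, 1, 4, 5}
|A + B| = 6

A + B = {-10, -7, -6, 1, 4, 5}


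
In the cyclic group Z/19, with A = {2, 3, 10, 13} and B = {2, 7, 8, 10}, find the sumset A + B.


Work in Z/19Z: reduce every sum a + b modulo 19.
Enumerate all 16 pairs:
a = 2: 2+2=4, 2+7=9, 2+8=10, 2+10=12
a = 3: 3+2=5, 3+7=10, 3+8=11, 3+10=13
a = 10: 10+2=12, 10+7=17, 10+8=18, 10+10=1
a = 13: 13+2=15, 13+7=1, 13+8=2, 13+10=4
Distinct residues collected: {1, 2, 4, 5, 9, 10, 11, 12, 13, 15, 17, 18}
|A + B| = 12 (out of 19 total residues).

A + B = {1, 2, 4, 5, 9, 10, 11, 12, 13, 15, 17, 18}


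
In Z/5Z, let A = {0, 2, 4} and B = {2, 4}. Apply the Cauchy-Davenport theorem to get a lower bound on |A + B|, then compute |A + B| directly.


Cauchy-Davenport: |A + B| ≥ min(p, |A| + |B| - 1) for A, B nonempty in Z/pZ.
|A| = 3, |B| = 2, p = 5.
CD lower bound = min(5, 3 + 2 - 1) = min(5, 4) = 4.
Compute A + B mod 5 directly:
a = 0: 0+2=2, 0+4=4
a = 2: 2+2=4, 2+4=1
a = 4: 4+2=1, 4+4=3
A + B = {1, 2, 3, 4}, so |A + B| = 4.
Verify: 4 ≥ 4? Yes ✓.

CD lower bound = 4, actual |A + B| = 4.


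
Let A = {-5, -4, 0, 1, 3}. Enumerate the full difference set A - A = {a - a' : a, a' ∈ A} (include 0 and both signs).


A - A = {a - a' : a, a' ∈ A}.
Compute a - a' for each ordered pair (a, a'):
a = -5: -5--5=0, -5--4=-1, -5-0=-5, -5-1=-6, -5-3=-8
a = -4: -4--5=1, -4--4=0, -4-0=-4, -4-1=-5, -4-3=-7
a = 0: 0--5=5, 0--4=4, 0-0=0, 0-1=-1, 0-3=-3
a = 1: 1--5=6, 1--4=5, 1-0=1, 1-1=0, 1-3=-2
a = 3: 3--5=8, 3--4=7, 3-0=3, 3-1=2, 3-3=0
Collecting distinct values (and noting 0 appears from a-a):
A - A = {-8, -7, -6, -5, -4, -3, -2, -1, 0, 1, 2, 3, 4, 5, 6, 7, 8}
|A - A| = 17

A - A = {-8, -7, -6, -5, -4, -3, -2, -1, 0, 1, 2, 3, 4, 5, 6, 7, 8}


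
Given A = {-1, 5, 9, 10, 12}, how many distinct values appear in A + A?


A + A = {a + a' : a, a' ∈ A}; |A| = 5.
General bounds: 2|A| - 1 ≤ |A + A| ≤ |A|(|A|+1)/2, i.e. 9 ≤ |A + A| ≤ 15.
Lower bound 2|A|-1 is attained iff A is an arithmetic progression.
Enumerate sums a + a' for a ≤ a' (symmetric, so this suffices):
a = -1: -1+-1=-2, -1+5=4, -1+9=8, -1+10=9, -1+12=11
a = 5: 5+5=10, 5+9=14, 5+10=15, 5+12=17
a = 9: 9+9=18, 9+10=19, 9+12=21
a = 10: 10+10=20, 10+12=22
a = 12: 12+12=24
Distinct sums: {-2, 4, 8, 9, 10, 11, 14, 15, 17, 18, 19, 20, 21, 22, 24}
|A + A| = 15

|A + A| = 15


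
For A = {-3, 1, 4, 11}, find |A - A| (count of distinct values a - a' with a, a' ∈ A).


A - A = {a - a' : a, a' ∈ A}; |A| = 4.
Bounds: 2|A|-1 ≤ |A - A| ≤ |A|² - |A| + 1, i.e. 7 ≤ |A - A| ≤ 13.
Note: 0 ∈ A - A always (from a - a). The set is symmetric: if d ∈ A - A then -d ∈ A - A.
Enumerate nonzero differences d = a - a' with a > a' (then include -d):
Positive differences: {3, 4, 7, 10, 14}
Full difference set: {0} ∪ (positive diffs) ∪ (negative diffs).
|A - A| = 1 + 2·5 = 11 (matches direct enumeration: 11).

|A - A| = 11


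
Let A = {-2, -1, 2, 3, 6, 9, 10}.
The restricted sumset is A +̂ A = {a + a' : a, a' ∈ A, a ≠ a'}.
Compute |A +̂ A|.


Restricted sumset: A +̂ A = {a + a' : a ∈ A, a' ∈ A, a ≠ a'}.
Equivalently, take A + A and drop any sum 2a that is achievable ONLY as a + a for a ∈ A (i.e. sums representable only with equal summands).
Enumerate pairs (a, a') with a < a' (symmetric, so each unordered pair gives one sum; this covers all a ≠ a'):
  -2 + -1 = -3
  -2 + 2 = 0
  -2 + 3 = 1
  -2 + 6 = 4
  -2 + 9 = 7
  -2 + 10 = 8
  -1 + 2 = 1
  -1 + 3 = 2
  -1 + 6 = 5
  -1 + 9 = 8
  -1 + 10 = 9
  2 + 3 = 5
  2 + 6 = 8
  2 + 9 = 11
  2 + 10 = 12
  3 + 6 = 9
  3 + 9 = 12
  3 + 10 = 13
  6 + 9 = 15
  6 + 10 = 16
  9 + 10 = 19
Collected distinct sums: {-3, 0, 1, 2, 4, 5, 7, 8, 9, 11, 12, 13, 15, 16, 19}
|A +̂ A| = 15
(Reference bound: |A +̂ A| ≥ 2|A| - 3 for |A| ≥ 2, with |A| = 7 giving ≥ 11.)

|A +̂ A| = 15


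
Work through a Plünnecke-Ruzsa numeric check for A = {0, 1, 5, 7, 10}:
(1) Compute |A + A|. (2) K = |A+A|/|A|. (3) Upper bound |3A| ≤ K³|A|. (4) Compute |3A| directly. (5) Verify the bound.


|A| = 5.
Step 1: Compute A + A by enumerating all 25 pairs.
A + A = {0, 1, 2, 5, 6, 7, 8, 10, 11, 12, 14, 15, 17, 20}, so |A + A| = 14.
Step 2: Doubling constant K = |A + A|/|A| = 14/5 = 14/5 ≈ 2.8000.
Step 3: Plünnecke-Ruzsa gives |3A| ≤ K³·|A| = (2.8000)³ · 5 ≈ 109.7600.
Step 4: Compute 3A = A + A + A directly by enumerating all triples (a,b,c) ∈ A³; |3A| = 26.
Step 5: Check 26 ≤ 109.7600? Yes ✓.

K = 14/5, Plünnecke-Ruzsa bound K³|A| ≈ 109.7600, |3A| = 26, inequality holds.


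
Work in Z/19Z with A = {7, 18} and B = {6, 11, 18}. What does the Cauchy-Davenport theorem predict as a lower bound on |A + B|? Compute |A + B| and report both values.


Cauchy-Davenport: |A + B| ≥ min(p, |A| + |B| - 1) for A, B nonempty in Z/pZ.
|A| = 2, |B| = 3, p = 19.
CD lower bound = min(19, 2 + 3 - 1) = min(19, 4) = 4.
Compute A + B mod 19 directly:
a = 7: 7+6=13, 7+11=18, 7+18=6
a = 18: 18+6=5, 18+11=10, 18+18=17
A + B = {5, 6, 10, 13, 17, 18}, so |A + B| = 6.
Verify: 6 ≥ 4? Yes ✓.

CD lower bound = 4, actual |A + B| = 6.


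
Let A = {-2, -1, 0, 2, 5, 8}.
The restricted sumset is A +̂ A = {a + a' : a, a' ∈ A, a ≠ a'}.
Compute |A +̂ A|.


Restricted sumset: A +̂ A = {a + a' : a ∈ A, a' ∈ A, a ≠ a'}.
Equivalently, take A + A and drop any sum 2a that is achievable ONLY as a + a for a ∈ A (i.e. sums representable only with equal summands).
Enumerate pairs (a, a') with a < a' (symmetric, so each unordered pair gives one sum; this covers all a ≠ a'):
  -2 + -1 = -3
  -2 + 0 = -2
  -2 + 2 = 0
  -2 + 5 = 3
  -2 + 8 = 6
  -1 + 0 = -1
  -1 + 2 = 1
  -1 + 5 = 4
  -1 + 8 = 7
  0 + 2 = 2
  0 + 5 = 5
  0 + 8 = 8
  2 + 5 = 7
  2 + 8 = 10
  5 + 8 = 13
Collected distinct sums: {-3, -2, -1, 0, 1, 2, 3, 4, 5, 6, 7, 8, 10, 13}
|A +̂ A| = 14
(Reference bound: |A +̂ A| ≥ 2|A| - 3 for |A| ≥ 2, with |A| = 6 giving ≥ 9.)

|A +̂ A| = 14


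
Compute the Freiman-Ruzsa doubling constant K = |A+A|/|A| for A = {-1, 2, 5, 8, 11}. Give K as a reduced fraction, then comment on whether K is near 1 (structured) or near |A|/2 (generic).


|A| = 5.
Compute A + A by enumerating all 25 pairs.
A + A = {-2, 1, 4, 7, 10, 13, 16, 19, 22}, so |A + A| = 9.
K = |A + A| / |A| = 9/5 (already in lowest terms) ≈ 1.8000.
Reference: AP of size 5 gives K = 9/5 ≈ 1.8000; a fully generic set of size 5 gives K ≈ 3.0000.

|A| = 5, |A + A| = 9, K = 9/5.


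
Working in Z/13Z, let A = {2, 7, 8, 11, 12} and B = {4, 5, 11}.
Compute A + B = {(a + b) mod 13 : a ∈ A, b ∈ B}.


Work in Z/13Z: reduce every sum a + b modulo 13.
Enumerate all 15 pairs:
a = 2: 2+4=6, 2+5=7, 2+11=0
a = 7: 7+4=11, 7+5=12, 7+11=5
a = 8: 8+4=12, 8+5=0, 8+11=6
a = 11: 11+4=2, 11+5=3, 11+11=9
a = 12: 12+4=3, 12+5=4, 12+11=10
Distinct residues collected: {0, 2, 3, 4, 5, 6, 7, 9, 10, 11, 12}
|A + B| = 11 (out of 13 total residues).

A + B = {0, 2, 3, 4, 5, 6, 7, 9, 10, 11, 12}


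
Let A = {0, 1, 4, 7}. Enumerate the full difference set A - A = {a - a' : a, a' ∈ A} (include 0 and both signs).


A - A = {a - a' : a, a' ∈ A}.
Compute a - a' for each ordered pair (a, a'):
a = 0: 0-0=0, 0-1=-1, 0-4=-4, 0-7=-7
a = 1: 1-0=1, 1-1=0, 1-4=-3, 1-7=-6
a = 4: 4-0=4, 4-1=3, 4-4=0, 4-7=-3
a = 7: 7-0=7, 7-1=6, 7-4=3, 7-7=0
Collecting distinct values (and noting 0 appears from a-a):
A - A = {-7, -6, -4, -3, -1, 0, 1, 3, 4, 6, 7}
|A - A| = 11

A - A = {-7, -6, -4, -3, -1, 0, 1, 3, 4, 6, 7}


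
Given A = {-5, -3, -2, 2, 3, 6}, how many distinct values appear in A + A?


A + A = {a + a' : a, a' ∈ A}; |A| = 6.
General bounds: 2|A| - 1 ≤ |A + A| ≤ |A|(|A|+1)/2, i.e. 11 ≤ |A + A| ≤ 21.
Lower bound 2|A|-1 is attained iff A is an arithmetic progression.
Enumerate sums a + a' for a ≤ a' (symmetric, so this suffices):
a = -5: -5+-5=-10, -5+-3=-8, -5+-2=-7, -5+2=-3, -5+3=-2, -5+6=1
a = -3: -3+-3=-6, -3+-2=-5, -3+2=-1, -3+3=0, -3+6=3
a = -2: -2+-2=-4, -2+2=0, -2+3=1, -2+6=4
a = 2: 2+2=4, 2+3=5, 2+6=8
a = 3: 3+3=6, 3+6=9
a = 6: 6+6=12
Distinct sums: {-10, -8, -7, -6, -5, -4, -3, -2, -1, 0, 1, 3, 4, 5, 6, 8, 9, 12}
|A + A| = 18

|A + A| = 18


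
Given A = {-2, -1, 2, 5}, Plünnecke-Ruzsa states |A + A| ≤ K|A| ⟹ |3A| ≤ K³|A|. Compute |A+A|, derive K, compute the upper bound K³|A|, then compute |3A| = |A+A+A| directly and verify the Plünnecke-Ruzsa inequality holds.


|A| = 4.
Step 1: Compute A + A by enumerating all 16 pairs.
A + A = {-4, -3, -2, 0, 1, 3, 4, 7, 10}, so |A + A| = 9.
Step 2: Doubling constant K = |A + A|/|A| = 9/4 = 9/4 ≈ 2.2500.
Step 3: Plünnecke-Ruzsa gives |3A| ≤ K³·|A| = (2.2500)³ · 4 ≈ 45.5625.
Step 4: Compute 3A = A + A + A directly by enumerating all triples (a,b,c) ∈ A³; |3A| = 16.
Step 5: Check 16 ≤ 45.5625? Yes ✓.

K = 9/4, Plünnecke-Ruzsa bound K³|A| ≈ 45.5625, |3A| = 16, inequality holds.


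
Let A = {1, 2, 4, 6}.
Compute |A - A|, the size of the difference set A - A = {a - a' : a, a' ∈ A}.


A - A = {a - a' : a, a' ∈ A}; |A| = 4.
Bounds: 2|A|-1 ≤ |A - A| ≤ |A|² - |A| + 1, i.e. 7 ≤ |A - A| ≤ 13.
Note: 0 ∈ A - A always (from a - a). The set is symmetric: if d ∈ A - A then -d ∈ A - A.
Enumerate nonzero differences d = a - a' with a > a' (then include -d):
Positive differences: {1, 2, 3, 4, 5}
Full difference set: {0} ∪ (positive diffs) ∪ (negative diffs).
|A - A| = 1 + 2·5 = 11 (matches direct enumeration: 11).

|A - A| = 11
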